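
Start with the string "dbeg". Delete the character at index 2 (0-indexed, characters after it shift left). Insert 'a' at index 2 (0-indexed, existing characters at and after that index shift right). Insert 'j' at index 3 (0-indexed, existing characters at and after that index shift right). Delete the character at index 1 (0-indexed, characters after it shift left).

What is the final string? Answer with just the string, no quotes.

Applying each edit step by step:
Start: "dbeg"
Op 1 (delete idx 2 = 'e'): "dbeg" -> "dbg"
Op 2 (insert 'a' at idx 2): "dbg" -> "dbag"
Op 3 (insert 'j' at idx 3): "dbag" -> "dbajg"
Op 4 (delete idx 1 = 'b'): "dbajg" -> "dajg"

Answer: dajg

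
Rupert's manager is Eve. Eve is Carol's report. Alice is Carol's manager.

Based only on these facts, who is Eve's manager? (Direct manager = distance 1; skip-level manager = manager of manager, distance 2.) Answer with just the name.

Answer: Carol

Derivation:
Reconstructing the manager chain from the given facts:
  Alice -> Carol -> Eve -> Rupert
(each arrow means 'manager of the next')
Positions in the chain (0 = top):
  position of Alice: 0
  position of Carol: 1
  position of Eve: 2
  position of Rupert: 3

Eve is at position 2; the manager is 1 step up the chain, i.e. position 1: Carol.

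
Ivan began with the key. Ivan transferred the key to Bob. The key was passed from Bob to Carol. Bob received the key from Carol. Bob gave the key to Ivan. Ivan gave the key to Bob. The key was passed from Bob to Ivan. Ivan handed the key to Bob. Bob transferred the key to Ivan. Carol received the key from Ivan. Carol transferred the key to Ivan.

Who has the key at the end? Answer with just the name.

Answer: Ivan

Derivation:
Tracking the key through each event:
Start: Ivan has the key.
After event 1: Bob has the key.
After event 2: Carol has the key.
After event 3: Bob has the key.
After event 4: Ivan has the key.
After event 5: Bob has the key.
After event 6: Ivan has the key.
After event 7: Bob has the key.
After event 8: Ivan has the key.
After event 9: Carol has the key.
After event 10: Ivan has the key.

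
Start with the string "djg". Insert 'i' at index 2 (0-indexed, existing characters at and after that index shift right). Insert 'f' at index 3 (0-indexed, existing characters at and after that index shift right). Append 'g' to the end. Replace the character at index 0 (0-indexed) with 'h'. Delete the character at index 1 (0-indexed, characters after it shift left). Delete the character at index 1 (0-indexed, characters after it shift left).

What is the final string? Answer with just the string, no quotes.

Applying each edit step by step:
Start: "djg"
Op 1 (insert 'i' at idx 2): "djg" -> "djig"
Op 2 (insert 'f' at idx 3): "djig" -> "djifg"
Op 3 (append 'g'): "djifg" -> "djifgg"
Op 4 (replace idx 0: 'd' -> 'h'): "djifgg" -> "hjifgg"
Op 5 (delete idx 1 = 'j'): "hjifgg" -> "hifgg"
Op 6 (delete idx 1 = 'i'): "hifgg" -> "hfgg"

Answer: hfgg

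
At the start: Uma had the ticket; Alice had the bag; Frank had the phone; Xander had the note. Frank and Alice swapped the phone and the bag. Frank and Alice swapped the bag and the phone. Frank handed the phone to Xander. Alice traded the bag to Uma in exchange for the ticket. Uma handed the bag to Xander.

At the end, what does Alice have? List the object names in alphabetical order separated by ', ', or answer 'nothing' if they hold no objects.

Answer: ticket

Derivation:
Tracking all object holders:
Start: ticket:Uma, bag:Alice, phone:Frank, note:Xander
Event 1 (swap phone<->bag: now phone:Alice, bag:Frank). State: ticket:Uma, bag:Frank, phone:Alice, note:Xander
Event 2 (swap bag<->phone: now bag:Alice, phone:Frank). State: ticket:Uma, bag:Alice, phone:Frank, note:Xander
Event 3 (give phone: Frank -> Xander). State: ticket:Uma, bag:Alice, phone:Xander, note:Xander
Event 4 (swap bag<->ticket: now bag:Uma, ticket:Alice). State: ticket:Alice, bag:Uma, phone:Xander, note:Xander
Event 5 (give bag: Uma -> Xander). State: ticket:Alice, bag:Xander, phone:Xander, note:Xander

Final state: ticket:Alice, bag:Xander, phone:Xander, note:Xander
Alice holds: ticket.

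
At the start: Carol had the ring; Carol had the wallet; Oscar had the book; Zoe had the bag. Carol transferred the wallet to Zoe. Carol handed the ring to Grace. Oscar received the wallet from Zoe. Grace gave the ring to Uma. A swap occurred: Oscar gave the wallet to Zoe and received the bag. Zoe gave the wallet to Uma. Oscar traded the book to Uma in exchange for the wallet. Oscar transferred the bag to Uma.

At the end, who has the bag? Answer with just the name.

Tracking all object holders:
Start: ring:Carol, wallet:Carol, book:Oscar, bag:Zoe
Event 1 (give wallet: Carol -> Zoe). State: ring:Carol, wallet:Zoe, book:Oscar, bag:Zoe
Event 2 (give ring: Carol -> Grace). State: ring:Grace, wallet:Zoe, book:Oscar, bag:Zoe
Event 3 (give wallet: Zoe -> Oscar). State: ring:Grace, wallet:Oscar, book:Oscar, bag:Zoe
Event 4 (give ring: Grace -> Uma). State: ring:Uma, wallet:Oscar, book:Oscar, bag:Zoe
Event 5 (swap wallet<->bag: now wallet:Zoe, bag:Oscar). State: ring:Uma, wallet:Zoe, book:Oscar, bag:Oscar
Event 6 (give wallet: Zoe -> Uma). State: ring:Uma, wallet:Uma, book:Oscar, bag:Oscar
Event 7 (swap book<->wallet: now book:Uma, wallet:Oscar). State: ring:Uma, wallet:Oscar, book:Uma, bag:Oscar
Event 8 (give bag: Oscar -> Uma). State: ring:Uma, wallet:Oscar, book:Uma, bag:Uma

Final state: ring:Uma, wallet:Oscar, book:Uma, bag:Uma
The bag is held by Uma.

Answer: Uma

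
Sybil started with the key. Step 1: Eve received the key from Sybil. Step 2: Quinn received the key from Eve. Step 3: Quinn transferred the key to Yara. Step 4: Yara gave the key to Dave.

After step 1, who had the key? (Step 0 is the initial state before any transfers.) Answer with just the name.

Answer: Eve

Derivation:
Tracking the key holder through step 1:
After step 0 (start): Sybil
After step 1: Eve

At step 1, the holder is Eve.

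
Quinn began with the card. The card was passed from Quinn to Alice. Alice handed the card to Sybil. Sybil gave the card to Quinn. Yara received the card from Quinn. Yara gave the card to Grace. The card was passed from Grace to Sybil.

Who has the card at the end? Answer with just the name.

Answer: Sybil

Derivation:
Tracking the card through each event:
Start: Quinn has the card.
After event 1: Alice has the card.
After event 2: Sybil has the card.
After event 3: Quinn has the card.
After event 4: Yara has the card.
After event 5: Grace has the card.
After event 6: Sybil has the card.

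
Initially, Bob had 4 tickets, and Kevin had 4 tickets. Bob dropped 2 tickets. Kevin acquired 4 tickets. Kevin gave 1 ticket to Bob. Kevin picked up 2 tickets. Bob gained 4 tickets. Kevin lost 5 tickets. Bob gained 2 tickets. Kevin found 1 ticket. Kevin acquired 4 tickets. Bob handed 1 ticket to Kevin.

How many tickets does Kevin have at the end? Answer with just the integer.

Answer: 10

Derivation:
Tracking counts step by step:
Start: Bob=4, Kevin=4
Event 1 (Bob -2): Bob: 4 -> 2. State: Bob=2, Kevin=4
Event 2 (Kevin +4): Kevin: 4 -> 8. State: Bob=2, Kevin=8
Event 3 (Kevin -> Bob, 1): Kevin: 8 -> 7, Bob: 2 -> 3. State: Bob=3, Kevin=7
Event 4 (Kevin +2): Kevin: 7 -> 9. State: Bob=3, Kevin=9
Event 5 (Bob +4): Bob: 3 -> 7. State: Bob=7, Kevin=9
Event 6 (Kevin -5): Kevin: 9 -> 4. State: Bob=7, Kevin=4
Event 7 (Bob +2): Bob: 7 -> 9. State: Bob=9, Kevin=4
Event 8 (Kevin +1): Kevin: 4 -> 5. State: Bob=9, Kevin=5
Event 9 (Kevin +4): Kevin: 5 -> 9. State: Bob=9, Kevin=9
Event 10 (Bob -> Kevin, 1): Bob: 9 -> 8, Kevin: 9 -> 10. State: Bob=8, Kevin=10

Kevin's final count: 10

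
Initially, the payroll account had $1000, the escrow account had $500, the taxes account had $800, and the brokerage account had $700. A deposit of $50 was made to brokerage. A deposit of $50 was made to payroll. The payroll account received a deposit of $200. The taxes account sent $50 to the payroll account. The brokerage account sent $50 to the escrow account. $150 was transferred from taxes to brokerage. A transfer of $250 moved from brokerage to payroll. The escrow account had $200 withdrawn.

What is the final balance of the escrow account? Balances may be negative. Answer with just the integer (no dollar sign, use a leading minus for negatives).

Answer: 350

Derivation:
Tracking account balances step by step:
Start: payroll=1000, escrow=500, taxes=800, brokerage=700
Event 1 (deposit 50 to brokerage): brokerage: 700 + 50 = 750. Balances: payroll=1000, escrow=500, taxes=800, brokerage=750
Event 2 (deposit 50 to payroll): payroll: 1000 + 50 = 1050. Balances: payroll=1050, escrow=500, taxes=800, brokerage=750
Event 3 (deposit 200 to payroll): payroll: 1050 + 200 = 1250. Balances: payroll=1250, escrow=500, taxes=800, brokerage=750
Event 4 (transfer 50 taxes -> payroll): taxes: 800 - 50 = 750, payroll: 1250 + 50 = 1300. Balances: payroll=1300, escrow=500, taxes=750, brokerage=750
Event 5 (transfer 50 brokerage -> escrow): brokerage: 750 - 50 = 700, escrow: 500 + 50 = 550. Balances: payroll=1300, escrow=550, taxes=750, brokerage=700
Event 6 (transfer 150 taxes -> brokerage): taxes: 750 - 150 = 600, brokerage: 700 + 150 = 850. Balances: payroll=1300, escrow=550, taxes=600, brokerage=850
Event 7 (transfer 250 brokerage -> payroll): brokerage: 850 - 250 = 600, payroll: 1300 + 250 = 1550. Balances: payroll=1550, escrow=550, taxes=600, brokerage=600
Event 8 (withdraw 200 from escrow): escrow: 550 - 200 = 350. Balances: payroll=1550, escrow=350, taxes=600, brokerage=600

Final balance of escrow: 350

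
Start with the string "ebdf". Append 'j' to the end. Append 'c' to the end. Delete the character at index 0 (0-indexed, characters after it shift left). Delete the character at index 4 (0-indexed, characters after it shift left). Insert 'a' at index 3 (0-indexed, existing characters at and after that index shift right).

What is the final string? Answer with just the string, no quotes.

Answer: bdfaj

Derivation:
Applying each edit step by step:
Start: "ebdf"
Op 1 (append 'j'): "ebdf" -> "ebdfj"
Op 2 (append 'c'): "ebdfj" -> "ebdfjc"
Op 3 (delete idx 0 = 'e'): "ebdfjc" -> "bdfjc"
Op 4 (delete idx 4 = 'c'): "bdfjc" -> "bdfj"
Op 5 (insert 'a' at idx 3): "bdfj" -> "bdfaj"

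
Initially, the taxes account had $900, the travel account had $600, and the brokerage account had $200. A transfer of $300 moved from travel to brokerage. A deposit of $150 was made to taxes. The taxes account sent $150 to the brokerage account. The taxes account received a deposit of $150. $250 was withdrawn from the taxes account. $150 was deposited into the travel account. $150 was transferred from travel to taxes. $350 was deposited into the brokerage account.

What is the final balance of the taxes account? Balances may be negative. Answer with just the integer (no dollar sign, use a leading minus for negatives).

Answer: 950

Derivation:
Tracking account balances step by step:
Start: taxes=900, travel=600, brokerage=200
Event 1 (transfer 300 travel -> brokerage): travel: 600 - 300 = 300, brokerage: 200 + 300 = 500. Balances: taxes=900, travel=300, brokerage=500
Event 2 (deposit 150 to taxes): taxes: 900 + 150 = 1050. Balances: taxes=1050, travel=300, brokerage=500
Event 3 (transfer 150 taxes -> brokerage): taxes: 1050 - 150 = 900, brokerage: 500 + 150 = 650. Balances: taxes=900, travel=300, brokerage=650
Event 4 (deposit 150 to taxes): taxes: 900 + 150 = 1050. Balances: taxes=1050, travel=300, brokerage=650
Event 5 (withdraw 250 from taxes): taxes: 1050 - 250 = 800. Balances: taxes=800, travel=300, brokerage=650
Event 6 (deposit 150 to travel): travel: 300 + 150 = 450. Balances: taxes=800, travel=450, brokerage=650
Event 7 (transfer 150 travel -> taxes): travel: 450 - 150 = 300, taxes: 800 + 150 = 950. Balances: taxes=950, travel=300, brokerage=650
Event 8 (deposit 350 to brokerage): brokerage: 650 + 350 = 1000. Balances: taxes=950, travel=300, brokerage=1000

Final balance of taxes: 950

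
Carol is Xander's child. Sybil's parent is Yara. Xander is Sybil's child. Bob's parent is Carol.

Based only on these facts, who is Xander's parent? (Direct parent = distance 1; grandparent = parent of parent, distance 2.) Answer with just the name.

Answer: Sybil

Derivation:
Reconstructing the parent chain from the given facts:
  Yara -> Sybil -> Xander -> Carol -> Bob
(each arrow means 'parent of the next')
Positions in the chain (0 = top):
  position of Yara: 0
  position of Sybil: 1
  position of Xander: 2
  position of Carol: 3
  position of Bob: 4

Xander is at position 2; the parent is 1 step up the chain, i.e. position 1: Sybil.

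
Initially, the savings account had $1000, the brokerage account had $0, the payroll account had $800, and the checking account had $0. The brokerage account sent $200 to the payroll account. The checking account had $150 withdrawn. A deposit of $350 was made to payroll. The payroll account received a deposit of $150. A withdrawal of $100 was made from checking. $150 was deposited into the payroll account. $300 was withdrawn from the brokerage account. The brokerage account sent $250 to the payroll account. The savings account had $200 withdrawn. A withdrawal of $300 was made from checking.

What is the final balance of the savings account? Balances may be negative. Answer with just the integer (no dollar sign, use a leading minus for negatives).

Tracking account balances step by step:
Start: savings=1000, brokerage=0, payroll=800, checking=0
Event 1 (transfer 200 brokerage -> payroll): brokerage: 0 - 200 = -200, payroll: 800 + 200 = 1000. Balances: savings=1000, brokerage=-200, payroll=1000, checking=0
Event 2 (withdraw 150 from checking): checking: 0 - 150 = -150. Balances: savings=1000, brokerage=-200, payroll=1000, checking=-150
Event 3 (deposit 350 to payroll): payroll: 1000 + 350 = 1350. Balances: savings=1000, brokerage=-200, payroll=1350, checking=-150
Event 4 (deposit 150 to payroll): payroll: 1350 + 150 = 1500. Balances: savings=1000, brokerage=-200, payroll=1500, checking=-150
Event 5 (withdraw 100 from checking): checking: -150 - 100 = -250. Balances: savings=1000, brokerage=-200, payroll=1500, checking=-250
Event 6 (deposit 150 to payroll): payroll: 1500 + 150 = 1650. Balances: savings=1000, brokerage=-200, payroll=1650, checking=-250
Event 7 (withdraw 300 from brokerage): brokerage: -200 - 300 = -500. Balances: savings=1000, brokerage=-500, payroll=1650, checking=-250
Event 8 (transfer 250 brokerage -> payroll): brokerage: -500 - 250 = -750, payroll: 1650 + 250 = 1900. Balances: savings=1000, brokerage=-750, payroll=1900, checking=-250
Event 9 (withdraw 200 from savings): savings: 1000 - 200 = 800. Balances: savings=800, brokerage=-750, payroll=1900, checking=-250
Event 10 (withdraw 300 from checking): checking: -250 - 300 = -550. Balances: savings=800, brokerage=-750, payroll=1900, checking=-550

Final balance of savings: 800

Answer: 800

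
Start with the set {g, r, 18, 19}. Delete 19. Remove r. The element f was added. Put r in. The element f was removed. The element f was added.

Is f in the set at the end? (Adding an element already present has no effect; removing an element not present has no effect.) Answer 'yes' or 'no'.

Answer: yes

Derivation:
Tracking the set through each operation:
Start: {18, 19, g, r}
Event 1 (remove 19): removed. Set: {18, g, r}
Event 2 (remove r): removed. Set: {18, g}
Event 3 (add f): added. Set: {18, f, g}
Event 4 (add r): added. Set: {18, f, g, r}
Event 5 (remove f): removed. Set: {18, g, r}
Event 6 (add f): added. Set: {18, f, g, r}

Final set: {18, f, g, r} (size 4)
f is in the final set.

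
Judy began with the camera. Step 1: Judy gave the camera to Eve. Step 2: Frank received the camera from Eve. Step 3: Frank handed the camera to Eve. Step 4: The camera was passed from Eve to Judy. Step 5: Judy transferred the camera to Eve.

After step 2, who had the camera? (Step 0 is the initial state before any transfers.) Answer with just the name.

Tracking the camera holder through step 2:
After step 0 (start): Judy
After step 1: Eve
After step 2: Frank

At step 2, the holder is Frank.

Answer: Frank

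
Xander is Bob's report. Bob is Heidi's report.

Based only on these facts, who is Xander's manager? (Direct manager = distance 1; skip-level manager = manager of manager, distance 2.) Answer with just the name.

Reconstructing the manager chain from the given facts:
  Heidi -> Bob -> Xander
(each arrow means 'manager of the next')
Positions in the chain (0 = top):
  position of Heidi: 0
  position of Bob: 1
  position of Xander: 2

Xander is at position 2; the manager is 1 step up the chain, i.e. position 1: Bob.

Answer: Bob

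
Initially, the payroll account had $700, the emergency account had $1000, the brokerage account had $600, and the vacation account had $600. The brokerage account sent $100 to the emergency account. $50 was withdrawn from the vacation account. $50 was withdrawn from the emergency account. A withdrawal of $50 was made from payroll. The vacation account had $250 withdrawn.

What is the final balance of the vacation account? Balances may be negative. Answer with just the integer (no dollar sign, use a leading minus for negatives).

Tracking account balances step by step:
Start: payroll=700, emergency=1000, brokerage=600, vacation=600
Event 1 (transfer 100 brokerage -> emergency): brokerage: 600 - 100 = 500, emergency: 1000 + 100 = 1100. Balances: payroll=700, emergency=1100, brokerage=500, vacation=600
Event 2 (withdraw 50 from vacation): vacation: 600 - 50 = 550. Balances: payroll=700, emergency=1100, brokerage=500, vacation=550
Event 3 (withdraw 50 from emergency): emergency: 1100 - 50 = 1050. Balances: payroll=700, emergency=1050, brokerage=500, vacation=550
Event 4 (withdraw 50 from payroll): payroll: 700 - 50 = 650. Balances: payroll=650, emergency=1050, brokerage=500, vacation=550
Event 5 (withdraw 250 from vacation): vacation: 550 - 250 = 300. Balances: payroll=650, emergency=1050, brokerage=500, vacation=300

Final balance of vacation: 300

Answer: 300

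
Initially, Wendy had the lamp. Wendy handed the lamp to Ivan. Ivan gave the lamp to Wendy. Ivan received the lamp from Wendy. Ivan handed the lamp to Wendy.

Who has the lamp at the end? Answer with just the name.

Tracking the lamp through each event:
Start: Wendy has the lamp.
After event 1: Ivan has the lamp.
After event 2: Wendy has the lamp.
After event 3: Ivan has the lamp.
After event 4: Wendy has the lamp.

Answer: Wendy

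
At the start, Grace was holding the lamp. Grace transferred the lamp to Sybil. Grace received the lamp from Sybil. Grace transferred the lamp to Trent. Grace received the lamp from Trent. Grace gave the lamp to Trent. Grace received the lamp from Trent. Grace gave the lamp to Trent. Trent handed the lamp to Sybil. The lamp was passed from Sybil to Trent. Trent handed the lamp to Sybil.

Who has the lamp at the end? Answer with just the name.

Tracking the lamp through each event:
Start: Grace has the lamp.
After event 1: Sybil has the lamp.
After event 2: Grace has the lamp.
After event 3: Trent has the lamp.
After event 4: Grace has the lamp.
After event 5: Trent has the lamp.
After event 6: Grace has the lamp.
After event 7: Trent has the lamp.
After event 8: Sybil has the lamp.
After event 9: Trent has the lamp.
After event 10: Sybil has the lamp.

Answer: Sybil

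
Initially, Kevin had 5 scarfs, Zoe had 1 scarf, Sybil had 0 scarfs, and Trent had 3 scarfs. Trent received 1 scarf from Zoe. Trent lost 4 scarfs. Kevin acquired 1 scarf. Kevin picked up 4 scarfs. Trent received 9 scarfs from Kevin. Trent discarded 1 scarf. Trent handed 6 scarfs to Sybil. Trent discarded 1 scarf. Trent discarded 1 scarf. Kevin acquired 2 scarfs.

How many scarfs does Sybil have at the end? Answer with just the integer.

Answer: 6

Derivation:
Tracking counts step by step:
Start: Kevin=5, Zoe=1, Sybil=0, Trent=3
Event 1 (Zoe -> Trent, 1): Zoe: 1 -> 0, Trent: 3 -> 4. State: Kevin=5, Zoe=0, Sybil=0, Trent=4
Event 2 (Trent -4): Trent: 4 -> 0. State: Kevin=5, Zoe=0, Sybil=0, Trent=0
Event 3 (Kevin +1): Kevin: 5 -> 6. State: Kevin=6, Zoe=0, Sybil=0, Trent=0
Event 4 (Kevin +4): Kevin: 6 -> 10. State: Kevin=10, Zoe=0, Sybil=0, Trent=0
Event 5 (Kevin -> Trent, 9): Kevin: 10 -> 1, Trent: 0 -> 9. State: Kevin=1, Zoe=0, Sybil=0, Trent=9
Event 6 (Trent -1): Trent: 9 -> 8. State: Kevin=1, Zoe=0, Sybil=0, Trent=8
Event 7 (Trent -> Sybil, 6): Trent: 8 -> 2, Sybil: 0 -> 6. State: Kevin=1, Zoe=0, Sybil=6, Trent=2
Event 8 (Trent -1): Trent: 2 -> 1. State: Kevin=1, Zoe=0, Sybil=6, Trent=1
Event 9 (Trent -1): Trent: 1 -> 0. State: Kevin=1, Zoe=0, Sybil=6, Trent=0
Event 10 (Kevin +2): Kevin: 1 -> 3. State: Kevin=3, Zoe=0, Sybil=6, Trent=0

Sybil's final count: 6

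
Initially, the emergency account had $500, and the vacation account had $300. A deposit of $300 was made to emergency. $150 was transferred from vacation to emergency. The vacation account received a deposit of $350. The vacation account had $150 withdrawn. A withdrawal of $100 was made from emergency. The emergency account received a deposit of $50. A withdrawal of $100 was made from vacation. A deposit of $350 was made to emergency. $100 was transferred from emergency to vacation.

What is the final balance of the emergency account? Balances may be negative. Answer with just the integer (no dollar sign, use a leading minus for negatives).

Tracking account balances step by step:
Start: emergency=500, vacation=300
Event 1 (deposit 300 to emergency): emergency: 500 + 300 = 800. Balances: emergency=800, vacation=300
Event 2 (transfer 150 vacation -> emergency): vacation: 300 - 150 = 150, emergency: 800 + 150 = 950. Balances: emergency=950, vacation=150
Event 3 (deposit 350 to vacation): vacation: 150 + 350 = 500. Balances: emergency=950, vacation=500
Event 4 (withdraw 150 from vacation): vacation: 500 - 150 = 350. Balances: emergency=950, vacation=350
Event 5 (withdraw 100 from emergency): emergency: 950 - 100 = 850. Balances: emergency=850, vacation=350
Event 6 (deposit 50 to emergency): emergency: 850 + 50 = 900. Balances: emergency=900, vacation=350
Event 7 (withdraw 100 from vacation): vacation: 350 - 100 = 250. Balances: emergency=900, vacation=250
Event 8 (deposit 350 to emergency): emergency: 900 + 350 = 1250. Balances: emergency=1250, vacation=250
Event 9 (transfer 100 emergency -> vacation): emergency: 1250 - 100 = 1150, vacation: 250 + 100 = 350. Balances: emergency=1150, vacation=350

Final balance of emergency: 1150

Answer: 1150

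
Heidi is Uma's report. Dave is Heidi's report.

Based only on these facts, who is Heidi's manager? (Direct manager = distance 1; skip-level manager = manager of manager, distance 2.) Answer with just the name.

Answer: Uma

Derivation:
Reconstructing the manager chain from the given facts:
  Uma -> Heidi -> Dave
(each arrow means 'manager of the next')
Positions in the chain (0 = top):
  position of Uma: 0
  position of Heidi: 1
  position of Dave: 2

Heidi is at position 1; the manager is 1 step up the chain, i.e. position 0: Uma.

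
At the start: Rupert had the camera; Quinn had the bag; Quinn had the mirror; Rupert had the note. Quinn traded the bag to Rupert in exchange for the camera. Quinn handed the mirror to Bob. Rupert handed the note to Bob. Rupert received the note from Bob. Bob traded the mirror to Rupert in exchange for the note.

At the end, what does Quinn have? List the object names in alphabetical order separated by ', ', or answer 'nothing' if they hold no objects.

Tracking all object holders:
Start: camera:Rupert, bag:Quinn, mirror:Quinn, note:Rupert
Event 1 (swap bag<->camera: now bag:Rupert, camera:Quinn). State: camera:Quinn, bag:Rupert, mirror:Quinn, note:Rupert
Event 2 (give mirror: Quinn -> Bob). State: camera:Quinn, bag:Rupert, mirror:Bob, note:Rupert
Event 3 (give note: Rupert -> Bob). State: camera:Quinn, bag:Rupert, mirror:Bob, note:Bob
Event 4 (give note: Bob -> Rupert). State: camera:Quinn, bag:Rupert, mirror:Bob, note:Rupert
Event 5 (swap mirror<->note: now mirror:Rupert, note:Bob). State: camera:Quinn, bag:Rupert, mirror:Rupert, note:Bob

Final state: camera:Quinn, bag:Rupert, mirror:Rupert, note:Bob
Quinn holds: camera.

Answer: camera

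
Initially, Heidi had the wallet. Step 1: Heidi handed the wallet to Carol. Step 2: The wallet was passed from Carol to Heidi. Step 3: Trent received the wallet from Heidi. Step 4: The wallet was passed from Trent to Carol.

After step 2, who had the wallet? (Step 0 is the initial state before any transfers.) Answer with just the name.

Tracking the wallet holder through step 2:
After step 0 (start): Heidi
After step 1: Carol
After step 2: Heidi

At step 2, the holder is Heidi.

Answer: Heidi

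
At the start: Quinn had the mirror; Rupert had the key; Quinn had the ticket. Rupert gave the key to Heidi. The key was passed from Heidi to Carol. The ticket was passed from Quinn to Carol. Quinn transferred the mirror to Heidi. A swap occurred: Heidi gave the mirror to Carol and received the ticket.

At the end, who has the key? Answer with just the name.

Answer: Carol

Derivation:
Tracking all object holders:
Start: mirror:Quinn, key:Rupert, ticket:Quinn
Event 1 (give key: Rupert -> Heidi). State: mirror:Quinn, key:Heidi, ticket:Quinn
Event 2 (give key: Heidi -> Carol). State: mirror:Quinn, key:Carol, ticket:Quinn
Event 3 (give ticket: Quinn -> Carol). State: mirror:Quinn, key:Carol, ticket:Carol
Event 4 (give mirror: Quinn -> Heidi). State: mirror:Heidi, key:Carol, ticket:Carol
Event 5 (swap mirror<->ticket: now mirror:Carol, ticket:Heidi). State: mirror:Carol, key:Carol, ticket:Heidi

Final state: mirror:Carol, key:Carol, ticket:Heidi
The key is held by Carol.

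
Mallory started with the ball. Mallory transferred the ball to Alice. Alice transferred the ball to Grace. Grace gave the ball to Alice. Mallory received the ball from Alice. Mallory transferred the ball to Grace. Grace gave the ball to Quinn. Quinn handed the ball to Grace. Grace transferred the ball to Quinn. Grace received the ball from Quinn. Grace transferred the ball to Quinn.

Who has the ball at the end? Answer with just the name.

Tracking the ball through each event:
Start: Mallory has the ball.
After event 1: Alice has the ball.
After event 2: Grace has the ball.
After event 3: Alice has the ball.
After event 4: Mallory has the ball.
After event 5: Grace has the ball.
After event 6: Quinn has the ball.
After event 7: Grace has the ball.
After event 8: Quinn has the ball.
After event 9: Grace has the ball.
After event 10: Quinn has the ball.

Answer: Quinn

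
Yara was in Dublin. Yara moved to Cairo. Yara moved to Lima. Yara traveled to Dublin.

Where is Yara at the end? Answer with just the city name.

Tracking Yara's location:
Start: Yara is in Dublin.
After move 1: Dublin -> Cairo. Yara is in Cairo.
After move 2: Cairo -> Lima. Yara is in Lima.
After move 3: Lima -> Dublin. Yara is in Dublin.

Answer: Dublin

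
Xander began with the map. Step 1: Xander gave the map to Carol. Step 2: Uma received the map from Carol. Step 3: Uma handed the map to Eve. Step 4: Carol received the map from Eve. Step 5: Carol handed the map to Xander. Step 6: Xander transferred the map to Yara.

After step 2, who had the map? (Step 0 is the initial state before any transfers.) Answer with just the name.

Tracking the map holder through step 2:
After step 0 (start): Xander
After step 1: Carol
After step 2: Uma

At step 2, the holder is Uma.

Answer: Uma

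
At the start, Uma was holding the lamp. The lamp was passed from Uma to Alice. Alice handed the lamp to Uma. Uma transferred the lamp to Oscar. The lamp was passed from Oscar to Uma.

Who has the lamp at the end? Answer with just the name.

Answer: Uma

Derivation:
Tracking the lamp through each event:
Start: Uma has the lamp.
After event 1: Alice has the lamp.
After event 2: Uma has the lamp.
After event 3: Oscar has the lamp.
After event 4: Uma has the lamp.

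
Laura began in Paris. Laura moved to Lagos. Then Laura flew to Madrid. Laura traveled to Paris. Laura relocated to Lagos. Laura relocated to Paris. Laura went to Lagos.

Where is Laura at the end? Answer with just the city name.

Answer: Lagos

Derivation:
Tracking Laura's location:
Start: Laura is in Paris.
After move 1: Paris -> Lagos. Laura is in Lagos.
After move 2: Lagos -> Madrid. Laura is in Madrid.
After move 3: Madrid -> Paris. Laura is in Paris.
After move 4: Paris -> Lagos. Laura is in Lagos.
After move 5: Lagos -> Paris. Laura is in Paris.
After move 6: Paris -> Lagos. Laura is in Lagos.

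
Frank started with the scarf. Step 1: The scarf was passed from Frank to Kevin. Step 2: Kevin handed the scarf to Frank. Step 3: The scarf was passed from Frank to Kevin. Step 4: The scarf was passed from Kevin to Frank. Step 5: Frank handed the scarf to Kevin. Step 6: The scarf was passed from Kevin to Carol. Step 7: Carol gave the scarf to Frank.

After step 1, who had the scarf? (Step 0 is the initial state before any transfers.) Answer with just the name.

Tracking the scarf holder through step 1:
After step 0 (start): Frank
After step 1: Kevin

At step 1, the holder is Kevin.

Answer: Kevin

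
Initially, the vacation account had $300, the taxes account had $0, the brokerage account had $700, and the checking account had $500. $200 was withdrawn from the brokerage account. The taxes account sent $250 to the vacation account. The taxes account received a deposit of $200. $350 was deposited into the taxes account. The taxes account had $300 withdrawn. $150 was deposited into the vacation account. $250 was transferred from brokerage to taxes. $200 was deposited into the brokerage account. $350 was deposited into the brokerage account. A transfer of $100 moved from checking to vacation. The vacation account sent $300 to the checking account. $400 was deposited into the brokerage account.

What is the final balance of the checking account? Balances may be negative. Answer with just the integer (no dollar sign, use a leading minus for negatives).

Tracking account balances step by step:
Start: vacation=300, taxes=0, brokerage=700, checking=500
Event 1 (withdraw 200 from brokerage): brokerage: 700 - 200 = 500. Balances: vacation=300, taxes=0, brokerage=500, checking=500
Event 2 (transfer 250 taxes -> vacation): taxes: 0 - 250 = -250, vacation: 300 + 250 = 550. Balances: vacation=550, taxes=-250, brokerage=500, checking=500
Event 3 (deposit 200 to taxes): taxes: -250 + 200 = -50. Balances: vacation=550, taxes=-50, brokerage=500, checking=500
Event 4 (deposit 350 to taxes): taxes: -50 + 350 = 300. Balances: vacation=550, taxes=300, brokerage=500, checking=500
Event 5 (withdraw 300 from taxes): taxes: 300 - 300 = 0. Balances: vacation=550, taxes=0, brokerage=500, checking=500
Event 6 (deposit 150 to vacation): vacation: 550 + 150 = 700. Balances: vacation=700, taxes=0, brokerage=500, checking=500
Event 7 (transfer 250 brokerage -> taxes): brokerage: 500 - 250 = 250, taxes: 0 + 250 = 250. Balances: vacation=700, taxes=250, brokerage=250, checking=500
Event 8 (deposit 200 to brokerage): brokerage: 250 + 200 = 450. Balances: vacation=700, taxes=250, brokerage=450, checking=500
Event 9 (deposit 350 to brokerage): brokerage: 450 + 350 = 800. Balances: vacation=700, taxes=250, brokerage=800, checking=500
Event 10 (transfer 100 checking -> vacation): checking: 500 - 100 = 400, vacation: 700 + 100 = 800. Balances: vacation=800, taxes=250, brokerage=800, checking=400
Event 11 (transfer 300 vacation -> checking): vacation: 800 - 300 = 500, checking: 400 + 300 = 700. Balances: vacation=500, taxes=250, brokerage=800, checking=700
Event 12 (deposit 400 to brokerage): brokerage: 800 + 400 = 1200. Balances: vacation=500, taxes=250, brokerage=1200, checking=700

Final balance of checking: 700

Answer: 700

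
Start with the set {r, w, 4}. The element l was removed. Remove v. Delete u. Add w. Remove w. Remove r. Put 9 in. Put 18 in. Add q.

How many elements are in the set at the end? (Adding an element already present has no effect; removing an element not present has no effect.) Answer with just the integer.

Answer: 4

Derivation:
Tracking the set through each operation:
Start: {4, r, w}
Event 1 (remove l): not present, no change. Set: {4, r, w}
Event 2 (remove v): not present, no change. Set: {4, r, w}
Event 3 (remove u): not present, no change. Set: {4, r, w}
Event 4 (add w): already present, no change. Set: {4, r, w}
Event 5 (remove w): removed. Set: {4, r}
Event 6 (remove r): removed. Set: {4}
Event 7 (add 9): added. Set: {4, 9}
Event 8 (add 18): added. Set: {18, 4, 9}
Event 9 (add q): added. Set: {18, 4, 9, q}

Final set: {18, 4, 9, q} (size 4)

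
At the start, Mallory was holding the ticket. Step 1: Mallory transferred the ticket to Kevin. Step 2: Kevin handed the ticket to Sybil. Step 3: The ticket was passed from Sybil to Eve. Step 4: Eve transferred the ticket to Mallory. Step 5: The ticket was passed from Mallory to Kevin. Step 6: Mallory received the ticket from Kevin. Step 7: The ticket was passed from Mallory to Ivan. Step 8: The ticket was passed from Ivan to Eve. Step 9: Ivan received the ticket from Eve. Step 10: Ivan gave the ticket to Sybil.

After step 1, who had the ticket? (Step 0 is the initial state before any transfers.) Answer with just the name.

Answer: Kevin

Derivation:
Tracking the ticket holder through step 1:
After step 0 (start): Mallory
After step 1: Kevin

At step 1, the holder is Kevin.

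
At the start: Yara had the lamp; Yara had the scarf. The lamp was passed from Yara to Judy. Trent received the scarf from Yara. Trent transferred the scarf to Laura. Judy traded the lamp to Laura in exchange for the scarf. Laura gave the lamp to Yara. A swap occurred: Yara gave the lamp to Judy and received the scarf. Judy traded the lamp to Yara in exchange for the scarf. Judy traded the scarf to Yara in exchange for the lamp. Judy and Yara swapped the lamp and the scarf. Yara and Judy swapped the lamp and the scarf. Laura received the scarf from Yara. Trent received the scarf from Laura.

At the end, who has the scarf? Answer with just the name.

Tracking all object holders:
Start: lamp:Yara, scarf:Yara
Event 1 (give lamp: Yara -> Judy). State: lamp:Judy, scarf:Yara
Event 2 (give scarf: Yara -> Trent). State: lamp:Judy, scarf:Trent
Event 3 (give scarf: Trent -> Laura). State: lamp:Judy, scarf:Laura
Event 4 (swap lamp<->scarf: now lamp:Laura, scarf:Judy). State: lamp:Laura, scarf:Judy
Event 5 (give lamp: Laura -> Yara). State: lamp:Yara, scarf:Judy
Event 6 (swap lamp<->scarf: now lamp:Judy, scarf:Yara). State: lamp:Judy, scarf:Yara
Event 7 (swap lamp<->scarf: now lamp:Yara, scarf:Judy). State: lamp:Yara, scarf:Judy
Event 8 (swap scarf<->lamp: now scarf:Yara, lamp:Judy). State: lamp:Judy, scarf:Yara
Event 9 (swap lamp<->scarf: now lamp:Yara, scarf:Judy). State: lamp:Yara, scarf:Judy
Event 10 (swap lamp<->scarf: now lamp:Judy, scarf:Yara). State: lamp:Judy, scarf:Yara
Event 11 (give scarf: Yara -> Laura). State: lamp:Judy, scarf:Laura
Event 12 (give scarf: Laura -> Trent). State: lamp:Judy, scarf:Trent

Final state: lamp:Judy, scarf:Trent
The scarf is held by Trent.

Answer: Trent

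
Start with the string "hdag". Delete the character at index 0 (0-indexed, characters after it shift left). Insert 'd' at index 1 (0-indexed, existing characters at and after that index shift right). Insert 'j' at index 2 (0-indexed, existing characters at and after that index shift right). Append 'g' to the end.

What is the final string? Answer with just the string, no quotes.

Applying each edit step by step:
Start: "hdag"
Op 1 (delete idx 0 = 'h'): "hdag" -> "dag"
Op 2 (insert 'd' at idx 1): "dag" -> "ddag"
Op 3 (insert 'j' at idx 2): "ddag" -> "ddjag"
Op 4 (append 'g'): "ddjag" -> "ddjagg"

Answer: ddjagg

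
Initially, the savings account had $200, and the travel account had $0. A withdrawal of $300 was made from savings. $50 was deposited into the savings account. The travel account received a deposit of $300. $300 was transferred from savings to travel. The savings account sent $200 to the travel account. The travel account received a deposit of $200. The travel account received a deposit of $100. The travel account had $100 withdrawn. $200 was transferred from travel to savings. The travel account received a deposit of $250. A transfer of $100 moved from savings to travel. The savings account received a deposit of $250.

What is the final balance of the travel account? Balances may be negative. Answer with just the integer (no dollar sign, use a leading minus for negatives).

Answer: 1150

Derivation:
Tracking account balances step by step:
Start: savings=200, travel=0
Event 1 (withdraw 300 from savings): savings: 200 - 300 = -100. Balances: savings=-100, travel=0
Event 2 (deposit 50 to savings): savings: -100 + 50 = -50. Balances: savings=-50, travel=0
Event 3 (deposit 300 to travel): travel: 0 + 300 = 300. Balances: savings=-50, travel=300
Event 4 (transfer 300 savings -> travel): savings: -50 - 300 = -350, travel: 300 + 300 = 600. Balances: savings=-350, travel=600
Event 5 (transfer 200 savings -> travel): savings: -350 - 200 = -550, travel: 600 + 200 = 800. Balances: savings=-550, travel=800
Event 6 (deposit 200 to travel): travel: 800 + 200 = 1000. Balances: savings=-550, travel=1000
Event 7 (deposit 100 to travel): travel: 1000 + 100 = 1100. Balances: savings=-550, travel=1100
Event 8 (withdraw 100 from travel): travel: 1100 - 100 = 1000. Balances: savings=-550, travel=1000
Event 9 (transfer 200 travel -> savings): travel: 1000 - 200 = 800, savings: -550 + 200 = -350. Balances: savings=-350, travel=800
Event 10 (deposit 250 to travel): travel: 800 + 250 = 1050. Balances: savings=-350, travel=1050
Event 11 (transfer 100 savings -> travel): savings: -350 - 100 = -450, travel: 1050 + 100 = 1150. Balances: savings=-450, travel=1150
Event 12 (deposit 250 to savings): savings: -450 + 250 = -200. Balances: savings=-200, travel=1150

Final balance of travel: 1150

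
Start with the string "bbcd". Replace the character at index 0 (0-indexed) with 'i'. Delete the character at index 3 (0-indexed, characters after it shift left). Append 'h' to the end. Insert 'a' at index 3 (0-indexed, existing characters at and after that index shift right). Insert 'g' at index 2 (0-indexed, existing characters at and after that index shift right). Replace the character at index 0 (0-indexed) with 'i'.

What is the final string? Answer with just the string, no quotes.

Answer: ibgcah

Derivation:
Applying each edit step by step:
Start: "bbcd"
Op 1 (replace idx 0: 'b' -> 'i'): "bbcd" -> "ibcd"
Op 2 (delete idx 3 = 'd'): "ibcd" -> "ibc"
Op 3 (append 'h'): "ibc" -> "ibch"
Op 4 (insert 'a' at idx 3): "ibch" -> "ibcah"
Op 5 (insert 'g' at idx 2): "ibcah" -> "ibgcah"
Op 6 (replace idx 0: 'i' -> 'i'): "ibgcah" -> "ibgcah"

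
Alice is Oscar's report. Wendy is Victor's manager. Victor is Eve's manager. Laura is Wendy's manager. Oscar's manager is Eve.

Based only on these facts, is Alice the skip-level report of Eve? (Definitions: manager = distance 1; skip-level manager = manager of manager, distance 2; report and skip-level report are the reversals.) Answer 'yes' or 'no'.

Reconstructing the manager chain from the given facts:
  Laura -> Wendy -> Victor -> Eve -> Oscar -> Alice
(each arrow means 'manager of the next')
Positions in the chain (0 = top):
  position of Laura: 0
  position of Wendy: 1
  position of Victor: 2
  position of Eve: 3
  position of Oscar: 4
  position of Alice: 5

Alice is at position 5, Eve is at position 3; signed distance (j - i) = -2.
'skip-level report' requires j - i = -2. Actual distance is -2, so the relation HOLDS.

Answer: yes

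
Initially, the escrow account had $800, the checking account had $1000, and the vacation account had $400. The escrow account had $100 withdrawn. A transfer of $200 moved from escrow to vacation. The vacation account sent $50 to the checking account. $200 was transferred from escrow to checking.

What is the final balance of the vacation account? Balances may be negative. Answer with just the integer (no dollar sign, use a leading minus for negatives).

Answer: 550

Derivation:
Tracking account balances step by step:
Start: escrow=800, checking=1000, vacation=400
Event 1 (withdraw 100 from escrow): escrow: 800 - 100 = 700. Balances: escrow=700, checking=1000, vacation=400
Event 2 (transfer 200 escrow -> vacation): escrow: 700 - 200 = 500, vacation: 400 + 200 = 600. Balances: escrow=500, checking=1000, vacation=600
Event 3 (transfer 50 vacation -> checking): vacation: 600 - 50 = 550, checking: 1000 + 50 = 1050. Balances: escrow=500, checking=1050, vacation=550
Event 4 (transfer 200 escrow -> checking): escrow: 500 - 200 = 300, checking: 1050 + 200 = 1250. Balances: escrow=300, checking=1250, vacation=550

Final balance of vacation: 550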